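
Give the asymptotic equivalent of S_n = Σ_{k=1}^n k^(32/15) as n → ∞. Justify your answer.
S_n ~ (15/47) · n^(47/15)

Integral comparison: Σ_{k=1}^n k^(32/15) = ∫_0^n x^(32/15) dx + O(n^(32/15)). The integral is n^(1 + 32/15) / (1 + 32/15) = n^((32+15)/15) / ((32+15)/15) = (15/47) · n^(47/15).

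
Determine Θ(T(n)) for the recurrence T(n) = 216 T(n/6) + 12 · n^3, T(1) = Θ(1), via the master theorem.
T(n) = Θ(n^3 log n)

log_6 216 = 3, and f(n) = 12 · n^3 = Θ(n^(log_6 216)). This is Case 2 of the master theorem: T(n) = Θ(f(n) · log n) = Θ(n^3 log n).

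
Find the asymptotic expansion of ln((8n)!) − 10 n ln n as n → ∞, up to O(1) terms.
ln((8n)!) − 10 n ln n = −2 n ln n + 8(ln 8 − 1) n + (1/2) ln(2π·8n) + O(1/n)

Stirling: ln((8n)!) = 8n ln(8n) − 8n + (1/2) ln(2π·8n) + O(1/n).
Expand 8n ln(8n) = 8n (ln n + ln 8) = 8n ln n + 8n ln 8.
Subtract 10n ln n: leading term is (8 − 10) n ln n = −2 n ln n. The next term is 8n ln 8 − 8n = 8(ln 8 − 1) n. Then the (1/2) ln(2π·8n) correction.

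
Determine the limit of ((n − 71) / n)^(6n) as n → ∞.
lim = e^(−426)

Rewrite as (1 − 71/n)^(6n). By the standard limit (1 + x/n)^n → e^x, we have (1 − 71/n)^n → e^(−71), and raising to the 6th power gives e^(−426).
More precisely, ln[(1 − 71/n)^(6n)] = 6n · ln(1 − 71/n) = 6n · (-71/n + O(1/n^2)) = -426 + O(1/n) → -426.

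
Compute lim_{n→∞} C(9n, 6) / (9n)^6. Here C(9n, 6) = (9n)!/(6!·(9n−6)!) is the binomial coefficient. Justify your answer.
lim = 1/6! = 1/720

With N = 9n → ∞: C(N, 6) / N^6 = [N(N−1)…(N−5)] / (6! · N^6) = (1/6!) · 1 · (1 − 1/(9n)) · … · (1 − 5/(9n)). Each factor → 1 as N → ∞, so the limit is 1/6! = 1/720.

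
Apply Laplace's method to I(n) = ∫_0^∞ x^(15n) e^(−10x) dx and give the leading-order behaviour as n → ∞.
I(n) ~ (sqrt(2π·15n) / 10) · (15n/(10e))^(15n)

Write the integrand as exp(15n ln x − 10x) and set f(x) = 15n ln x − 10x. Then f'(x) = 15n/x − 10 = 0 at x* = 15n/10, and f''(x*) = −15n/x*^2 = −10^2/(15n). Laplace's method (interior maximum) gives
  I(n) ~ e^(f(x*)) · sqrt(2π / |f''(x*)|)
        = exp(15n ln(15n/10) − 15n) · sqrt(2π · 15n / 10^2)
        = (15n/10)^(15n) e^(−15n) · sqrt(2π·15n) / 10
        = (sqrt(2π·15n) / 10) · (15n/(10e))^(15n).
This matches Γ(15n+1)/10^(15n+1) with Stirling applied to Γ.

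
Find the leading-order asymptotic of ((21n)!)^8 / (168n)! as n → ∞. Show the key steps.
((21n)!)^8/(168n)! ~ ((2π·21n)^(7/2) / sqrt(8)) · 8^(−8·21n)  →  0

Write N = 21n. Stirling: N! ~ sqrt(2π N)(N/e)^N and (8N)! ~ sqrt(2π·8N)·(8N/e)^(8N).
  (N!)^8/(8N)! ~ (2π N)^(8/2) (N/e)^(8N) / [sqrt(2π·8N) (8N/e)^(8N)]
     = (2π N)^(8/2) / sqrt(2π·8N) · (N/(8N))^(8N)
     = (2π N)^((8−1)/2) / sqrt(8) · 8^(−8N).
Since 8^8 > 1, the factor 8^(−8N) decays exponentially, so the ratio → 0. Substituting N = 21n gives the stated form.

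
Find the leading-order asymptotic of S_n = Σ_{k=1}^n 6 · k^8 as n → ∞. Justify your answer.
S_n ~ 2 · n^9 / 3

By integral comparison (Euler-Maclaurin), Σ_{k=1}^n 6 · k^8 = 6 · ∫_0^n x^8 dx + O(n^8) = 6 · n^9/9 = 2 · n^9 / 3 + O(n^8). (Equivalently, Faulhaber's formula gives the same leading term.)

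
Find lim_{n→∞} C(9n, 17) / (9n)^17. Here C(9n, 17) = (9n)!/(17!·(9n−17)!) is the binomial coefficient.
lim = 1/17! = 1/355687428096000

With N = 9n → ∞: C(N, 17) / N^17 = [N(N−1)…(N−16)] / (17! · N^17) = (1/17!) · 1 · (1 − 1/(9n)) · … · (1 − 16/(9n)). Each factor → 1 as N → ∞, so the limit is 1/17! = 1/355687428096000.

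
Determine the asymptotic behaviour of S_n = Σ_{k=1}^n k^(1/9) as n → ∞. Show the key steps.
S_n ~ (9/10) · n^(10/9)

Integral comparison: Σ_{k=1}^n k^(1/9) = ∫_0^n x^(1/9) dx + O(n^(1/9)). The integral is n^(1 + 1/9) / (1 + 1/9) = n^((1+9)/9) / ((1+9)/9) = (9/10) · n^(10/9).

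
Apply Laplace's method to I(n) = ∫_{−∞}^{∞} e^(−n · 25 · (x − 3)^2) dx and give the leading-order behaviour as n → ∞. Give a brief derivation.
I(n) = sqrt(π/(25n))

Here φ(x) = 25 · (x − 3)^2 has its unique minimum at x* = 3 with φ(x*) = 0 and φ''(x*) = 50. Laplace's method gives
  I(n) ~ e^(−n φ(x*)) · sqrt(2π / (n · φ''(x*))) = sqrt(2π / (50n)) = sqrt(π/(25n)).
This is exact: substituting u = (x − 3)·sqrt(25n) gives I(n) = (1/sqrt(25n)) ∫_{−∞}^{∞} e^(−u^2) du = sqrt(π/(25n)).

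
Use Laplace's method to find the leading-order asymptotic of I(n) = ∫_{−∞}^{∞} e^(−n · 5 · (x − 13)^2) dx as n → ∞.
I(n) = sqrt(π/(5n))

Here φ(x) = 5 · (x − 13)^2 has its unique minimum at x* = 13 with φ(x*) = 0 and φ''(x*) = 10. Laplace's method gives
  I(n) ~ e^(−n φ(x*)) · sqrt(2π / (n · φ''(x*))) = sqrt(2π / (10n)) = sqrt(π/(5n)).
This is exact: substituting u = (x − 13)·sqrt(5n) gives I(n) = (1/sqrt(5n)) ∫_{−∞}^{∞} e^(−u^2) du = sqrt(π/(5n)).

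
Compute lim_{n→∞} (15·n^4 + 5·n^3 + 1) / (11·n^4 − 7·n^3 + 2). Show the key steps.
lim = 15/11

For large n the leading n^4 terms dominate both numerator and denominator. Dividing top and bottom by n^4, every other term tends to 0, leaving 15/11.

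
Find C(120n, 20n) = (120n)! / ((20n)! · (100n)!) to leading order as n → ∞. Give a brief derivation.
C(120n, 20n) ~ (46656/3125)^(20n) · sqrt(3/(5π·20n))

Write N = 20n. Apply Stirling to each factorial:
  (6N)! ~ sqrt(2π·6N) · (6N/e)^(6N),
  N! ~ sqrt(2π N) · (N/e)^N,
  (5N)! ~ sqrt(2π·5N) · (5N/e)^(5N).
The exponential factors combine to (6N)^(6N) / (N^N · (5N)^(5N)) = 6^(6N)/5^(5N) = (6^6/5^5)^N = (46656/3125)^N.
The square-root prefactors combine to sqrt(2π·6N) / (sqrt(2π N)·sqrt(2π·5N)) = sqrt(6 / (2π·5·N)) = sqrt(3/(5π·20n)).
Substituting N = 20n: C(120n, 20n) ~ (46656/3125)^(20n) · sqrt(3/(5π·20n)).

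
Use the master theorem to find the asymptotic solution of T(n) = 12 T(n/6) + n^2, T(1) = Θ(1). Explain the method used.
T(n) = Θ(n^2)

log_6 12 ≈ 1.387. f(n) = n^2 dominates n^(log_6 12) since 2 > 1.387, and the regularity condition a·f(n/b) = 12·(n/6)^2 = (12/36)·n^2 ≤ c·f(n) holds with c = 12/36 ≈ 0.333 < 1. So this is Case 3: T(n) = Θ(f(n)) = Θ(n^2).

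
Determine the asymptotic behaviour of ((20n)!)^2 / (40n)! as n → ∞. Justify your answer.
((20n)!)^2/(40n)! ~ ((2π·20n)^(1/2) / sqrt(2)) · 2^(−2·20n)  →  0

Write N = 20n. Stirling: N! ~ sqrt(2π N)(N/e)^N and (2N)! ~ sqrt(2π·2N)·(2N/e)^(2N).
  (N!)^2/(2N)! ~ (2π N)^(2/2) (N/e)^(2N) / [sqrt(2π·2N) (2N/e)^(2N)]
     = (2π N)^(2/2) / sqrt(2π·2N) · (N/(2N))^(2N)
     = (2π N)^((2−1)/2) / sqrt(2) · 2^(−2N).
Since 2^2 > 1, the factor 2^(−2N) decays exponentially, so the ratio → 0. Substituting N = 20n gives the stated form.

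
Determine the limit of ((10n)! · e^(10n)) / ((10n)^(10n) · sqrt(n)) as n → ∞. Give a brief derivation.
lim = sqrt(2π·10)

Stirling: (10n)! ~ sqrt(2π·10n) · (10n/e)^(10n). Hence
  (10n)! · e^(10n) / (10n)^(10n) ~ sqrt(2π·10n).
Dividing by sqrt(n): sqrt(2π·10n) / sqrt(n) = sqrt(2π·10) · n^((1−1)/2), so the limit is sqrt(2π·10).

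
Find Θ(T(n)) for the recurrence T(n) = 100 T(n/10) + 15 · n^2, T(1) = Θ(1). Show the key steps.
T(n) = Θ(n^2 log n)

log_10 100 = 2, and f(n) = 15 · n^2 = Θ(n^(log_10 100)). This is Case 2 of the master theorem: T(n) = Θ(f(n) · log n) = Θ(n^2 log n).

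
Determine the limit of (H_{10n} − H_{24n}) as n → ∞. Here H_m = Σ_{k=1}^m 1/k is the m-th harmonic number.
lim = ln(10/24) = ln(5/12)

Euler-Maclaurin gives H_m = ln m + γ + 1/(2m) + O(1/m^2). The γ and O(1/m) terms cancel in the difference:
  H_{10n} − H_{24n} = ln(10n) − ln(24n) + O(1/n) = ln(10/24) + O(1/n).
Hence the limit is ln(10/24) = ln(5/12).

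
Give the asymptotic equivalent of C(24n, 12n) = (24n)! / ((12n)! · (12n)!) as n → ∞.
C(24n, 12n) ~ (4)^(12n) · sqrt(1/(π·12n))

Write N = 12n. Apply Stirling to each factorial:
  (2N)! ~ sqrt(2π·2N) · (2N/e)^(2N),
  N! ~ sqrt(2π N) · (N/e)^N,
  (1N)! ~ sqrt(2π·1N) · (1N/e)^(1N).
The exponential factors combine to (2N)^(2N) / (N^N · (1N)^(1N)) = 2^(2N)/1^(1N) = (2^2/1^1)^N = (4)^N.
The square-root prefactors combine to sqrt(2π·2N) / (sqrt(2π N)·sqrt(2π·1N)) = sqrt(2 / (2π·1·N)) = sqrt(1/(π·12n)).
Substituting N = 12n: C(24n, 12n) ~ (4)^(12n) · sqrt(1/(π·12n)).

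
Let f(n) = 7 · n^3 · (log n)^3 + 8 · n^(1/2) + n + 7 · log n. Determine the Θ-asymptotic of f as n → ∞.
f(n) ∈ Θ(n^3 · (log n)^3)

Compare the terms by growth order. For large n, n^a · (log n)^b dominates n^a' · (log n)^b' iff a > a', or (a = a' and b > b'). Ranking the 4 terms shows the dominant one is 7 · n^3 · (log n)^3. Hence f(n) ∈ Θ(n^3 · (log n)^3).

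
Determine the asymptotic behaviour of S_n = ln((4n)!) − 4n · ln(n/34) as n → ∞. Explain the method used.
S_n ~ 4n · (ln 136 − 1) + O(ln n)

Stirling: ln((4n)!) = 4n ln(4n) − 4n + O(ln n).
  S_n = 4n ln(4n) − 4n − 4n ln(n/34) + O(ln n)
      = 4n ln(4n) − 4n ln n + 4n ln 34 − 4n + O(ln n)
      = 4n ln 4 + 4n ln 34 − 4n + O(ln n)
      = 4n (ln 136 − 1) + O(ln n).
Numerically ln(136) − 1 ≈ 3.9127.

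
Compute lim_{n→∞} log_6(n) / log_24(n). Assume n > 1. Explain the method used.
lim = ln(24) / ln(6) = log_6(24)

Change of base: log_6(n) = ln n / ln 6 and log_24(n) = ln n / ln 24. The ratio is (ln n / ln 6) · (ln 24 / ln n) = ln 24 / ln 6, a constant independent of n. So the limit is ln 24 / ln 6 = log_6(24).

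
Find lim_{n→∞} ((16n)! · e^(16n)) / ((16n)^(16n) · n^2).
lim = 0

Stirling: (16n)! ~ sqrt(2π·16n) · (16n/e)^(16n). Hence
  (16n)! · e^(16n) / (16n)^(16n) ~ sqrt(2π·16n).
Dividing by n^2: sqrt(2π·16n) / n^2 = sqrt(2π·16) · n^((1−4)/2), so the expression behaves like sqrt(2π·16) · n^((1−4)/2) → 0.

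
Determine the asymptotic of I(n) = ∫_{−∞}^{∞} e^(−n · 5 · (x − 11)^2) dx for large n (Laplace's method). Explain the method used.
I(n) = sqrt(π/(5n))

Here φ(x) = 5 · (x − 11)^2 has its unique minimum at x* = 11 with φ(x*) = 0 and φ''(x*) = 10. Laplace's method gives
  I(n) ~ e^(−n φ(x*)) · sqrt(2π / (n · φ''(x*))) = sqrt(2π / (10n)) = sqrt(π/(5n)).
This is exact: substituting u = (x − 11)·sqrt(5n) gives I(n) = (1/sqrt(5n)) ∫_{−∞}^{∞} e^(−u^2) du = sqrt(π/(5n)).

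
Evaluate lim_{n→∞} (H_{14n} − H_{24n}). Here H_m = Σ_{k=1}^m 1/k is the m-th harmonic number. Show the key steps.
lim = ln(14/24) = ln(7/12)

Euler-Maclaurin gives H_m = ln m + γ + 1/(2m) + O(1/m^2). The γ and O(1/m) terms cancel in the difference:
  H_{14n} − H_{24n} = ln(14n) − ln(24n) + O(1/n) = ln(14/24) + O(1/n).
Hence the limit is ln(14/24) = ln(7/12).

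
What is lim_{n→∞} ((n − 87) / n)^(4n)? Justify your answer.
lim = e^(−348)

Rewrite as (1 − 87/n)^(4n). By the standard limit (1 + x/n)^n → e^x, we have (1 − 87/n)^n → e^(−87), and raising to the 4th power gives e^(−348).
More precisely, ln[(1 − 87/n)^(4n)] = 4n · ln(1 − 87/n) = 4n · (-87/n + O(1/n^2)) = -348 + O(1/n) → -348.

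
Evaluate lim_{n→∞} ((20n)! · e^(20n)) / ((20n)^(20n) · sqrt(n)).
lim = sqrt(2π·20)

Stirling: (20n)! ~ sqrt(2π·20n) · (20n/e)^(20n). Hence
  (20n)! · e^(20n) / (20n)^(20n) ~ sqrt(2π·20n).
Dividing by sqrt(n): sqrt(2π·20n) / sqrt(n) = sqrt(2π·20) · n^((1−1)/2), so the limit is sqrt(2π·20).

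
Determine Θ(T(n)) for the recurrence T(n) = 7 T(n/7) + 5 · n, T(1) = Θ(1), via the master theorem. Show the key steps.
T(n) = Θ(n log n)

log_7 7 = 1, and f(n) = 5 · n = Θ(n^(log_7 7)). This is Case 2 of the master theorem: T(n) = Θ(f(n) · log n) = Θ(n log n).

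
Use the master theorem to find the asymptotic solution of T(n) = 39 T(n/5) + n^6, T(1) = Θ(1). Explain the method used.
T(n) = Θ(n^6)

log_5 39 ≈ 2.276. f(n) = n^6 dominates n^(log_5 39) since 6 > 2.276, and the regularity condition a·f(n/b) = 39·(n/5)^6 = (39/15625)·n^6 ≤ c·f(n) holds with c = 39/15625 ≈ 0.0025 < 1. So this is Case 3: T(n) = Θ(f(n)) = Θ(n^6).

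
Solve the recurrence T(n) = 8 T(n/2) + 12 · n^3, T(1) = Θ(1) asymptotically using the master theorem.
T(n) = Θ(n^3 log n)

log_2 8 = 3, and f(n) = 12 · n^3 = Θ(n^(log_2 8)). This is Case 2 of the master theorem: T(n) = Θ(f(n) · log n) = Θ(n^3 log n).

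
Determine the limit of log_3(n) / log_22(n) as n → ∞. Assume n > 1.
lim = ln(22) / ln(3) = log_3(22)

Change of base: log_3(n) = ln n / ln 3 and log_22(n) = ln n / ln 22. The ratio is (ln n / ln 3) · (ln 22 / ln n) = ln 22 / ln 3, a constant independent of n. So the limit is ln 22 / ln 3 = log_3(22).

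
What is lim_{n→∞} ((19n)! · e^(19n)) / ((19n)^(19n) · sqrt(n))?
lim = sqrt(2π·19)

Stirling: (19n)! ~ sqrt(2π·19n) · (19n/e)^(19n). Hence
  (19n)! · e^(19n) / (19n)^(19n) ~ sqrt(2π·19n).
Dividing by sqrt(n): sqrt(2π·19n) / sqrt(n) = sqrt(2π·19) · n^((1−1)/2), so the limit is sqrt(2π·19).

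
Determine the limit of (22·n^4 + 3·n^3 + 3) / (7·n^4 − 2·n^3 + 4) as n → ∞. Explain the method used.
lim = 22/7

For large n the leading n^4 terms dominate both numerator and denominator. Dividing top and bottom by n^4, every other term tends to 0, leaving 22/7.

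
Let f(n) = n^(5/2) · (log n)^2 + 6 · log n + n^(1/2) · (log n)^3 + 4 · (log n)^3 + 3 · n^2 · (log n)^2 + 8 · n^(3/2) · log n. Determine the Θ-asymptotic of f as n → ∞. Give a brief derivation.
f(n) ∈ Θ(n^(5/2) · (log n)^2)

Compare the terms by growth order. For large n, n^a · (log n)^b dominates n^a' · (log n)^b' iff a > a', or (a = a' and b > b'). Ranking the 6 terms shows the dominant one is n^(5/2) · (log n)^2. Hence f(n) ∈ Θ(n^(5/2) · (log n)^2).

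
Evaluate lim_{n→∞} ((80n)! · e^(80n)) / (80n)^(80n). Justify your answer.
lim = ∞

Stirling: (80n)! ~ sqrt(2π·80n) · (80n/e)^(80n). Hence
  (80n)! · e^(80n) / (80n)^(80n) ~ sqrt(2π·80n) = sqrt(2π·80) · sqrt(n) → ∞.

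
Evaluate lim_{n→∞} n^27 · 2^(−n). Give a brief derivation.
lim = 0

Exponentials with base > 1 dominate every fixed polynomial: for any fixed c, n^c / 2^n → 0 as n → ∞ (e.g. by the ratio test, or by writing 2^n = e^(n ln 2) and noting e^(n ln 2) / n^c → ∞). Hence n^27 · 2^(−n) = n^27 / 2^n → 0.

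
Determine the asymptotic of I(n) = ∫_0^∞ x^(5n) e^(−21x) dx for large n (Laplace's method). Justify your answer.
I(n) ~ (sqrt(2π·5n) / 21) · (5n/(21e))^(5n)

Write the integrand as exp(5n ln x − 21x) and set f(x) = 5n ln x − 21x. Then f'(x) = 5n/x − 21 = 0 at x* = 5n/21, and f''(x*) = −5n/x*^2 = −21^2/(5n). Laplace's method (interior maximum) gives
  I(n) ~ e^(f(x*)) · sqrt(2π / |f''(x*)|)
        = exp(5n ln(5n/21) − 5n) · sqrt(2π · 5n / 21^2)
        = (5n/21)^(5n) e^(−5n) · sqrt(2π·5n) / 21
        = (sqrt(2π·5n) / 21) · (5n/(21e))^(5n).
This matches Γ(5n+1)/21^(5n+1) with Stirling applied to Γ.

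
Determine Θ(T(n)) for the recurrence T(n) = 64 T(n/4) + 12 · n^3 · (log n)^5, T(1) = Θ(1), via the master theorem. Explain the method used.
T(n) = Θ(n^3 · (log n)^6)

Here log_4 64 = 3 and f(n) = 12 · n^3 · (log n)^5 = Θ(n^(log_4 64) · (log n)^5). This is the extended Case 2 of the master theorem (f matches the critical exponent up to log factors), giving T(n) = Θ(n^(log_4 64) · (log n)^(5+1)) = Θ(n^3 · (log n)^6).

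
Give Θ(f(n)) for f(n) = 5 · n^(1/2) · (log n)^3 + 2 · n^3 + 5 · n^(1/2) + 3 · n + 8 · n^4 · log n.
f(n) ∈ Θ(n^4 · log n)

Compare the terms by growth order. For large n, n^a · (log n)^b dominates n^a' · (log n)^b' iff a > a', or (a = a' and b > b'). Ranking the 5 terms shows the dominant one is 8 · n^4 · log n. Hence f(n) ∈ Θ(n^4 · log n).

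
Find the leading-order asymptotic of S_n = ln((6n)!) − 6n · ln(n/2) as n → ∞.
S_n ~ 6n · (ln 12 − 1) + O(ln n)

Stirling: ln((6n)!) = 6n ln(6n) − 6n + O(ln n).
  S_n = 6n ln(6n) − 6n − 6n ln(n/2) + O(ln n)
      = 6n ln(6n) − 6n ln n + 6n ln 2 − 6n + O(ln n)
      = 6n ln 6 + 6n ln 2 − 6n + O(ln n)
      = 6n (ln 12 − 1) + O(ln n).
Numerically ln(12) − 1 ≈ 1.4849.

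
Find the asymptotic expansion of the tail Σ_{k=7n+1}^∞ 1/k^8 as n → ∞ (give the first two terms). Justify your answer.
Σ_{k>7n} 1/k^8 = 1/(7 · (7n)^7) − 1/(2 · (7n)^8) + O(1/(7n)^9)

Compare to the integral: ∫_{7n}^∞ x^(−8) dx = [−x^(−7)/7]_{7n}^∞ = 1/((8−1)·(7n)^7). The Euler-Maclaurin correction adds −f(7n)/2 = −1/(2·(7n)^8). Euler-Maclaurin then gives
  Σ_{k>7n} 1/k^8 = ∫_{7n}^∞ dx/x^8 − 1/(2·(7n)^8) + O(1/(7n)^9).
(Equivalently this is ζ(8) − Σ_{k≤7n} 1/k^8.)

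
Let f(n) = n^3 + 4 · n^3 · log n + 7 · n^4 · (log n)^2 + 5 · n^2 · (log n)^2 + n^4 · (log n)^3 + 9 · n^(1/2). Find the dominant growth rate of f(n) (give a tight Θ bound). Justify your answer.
f(n) ∈ Θ(n^4 · (log n)^3)

Compare the terms by growth order. For large n, n^a · (log n)^b dominates n^a' · (log n)^b' iff a > a', or (a = a' and b > b'). Ranking the 6 terms shows the dominant one is n^4 · (log n)^3. Hence f(n) ∈ Θ(n^4 · (log n)^3).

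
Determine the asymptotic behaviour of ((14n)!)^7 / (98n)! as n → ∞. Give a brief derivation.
((14n)!)^7/(98n)! ~ ((2π·14n)^(6/2) / sqrt(7)) · 7^(−7·14n)  →  0

Write N = 14n. Stirling: N! ~ sqrt(2π N)(N/e)^N and (7N)! ~ sqrt(2π·7N)·(7N/e)^(7N).
  (N!)^7/(7N)! ~ (2π N)^(7/2) (N/e)^(7N) / [sqrt(2π·7N) (7N/e)^(7N)]
     = (2π N)^(7/2) / sqrt(2π·7N) · (N/(7N))^(7N)
     = (2π N)^((7−1)/2) / sqrt(7) · 7^(−7N).
Since 7^7 > 1, the factor 7^(−7N) decays exponentially, so the ratio → 0. Substituting N = 14n gives the stated form.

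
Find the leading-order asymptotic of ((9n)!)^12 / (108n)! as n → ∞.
((9n)!)^12/(108n)! ~ ((2π·9n)^(11/2) / sqrt(12)) · 12^(−12·9n)  →  0

Write N = 9n. Stirling: N! ~ sqrt(2π N)(N/e)^N and (12N)! ~ sqrt(2π·12N)·(12N/e)^(12N).
  (N!)^12/(12N)! ~ (2π N)^(12/2) (N/e)^(12N) / [sqrt(2π·12N) (12N/e)^(12N)]
     = (2π N)^(12/2) / sqrt(2π·12N) · (N/(12N))^(12N)
     = (2π N)^((12−1)/2) / sqrt(12) · 12^(−12N).
Since 12^12 > 1, the factor 12^(−12N) decays exponentially, so the ratio → 0. Substituting N = 9n gives the stated form.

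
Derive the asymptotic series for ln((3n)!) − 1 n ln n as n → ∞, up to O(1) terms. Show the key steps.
ln((3n)!) − 1 n ln n = 2 n ln n + 3(ln 3 − 1) n + (1/2) ln(2π·3n) + O(1/n)

Stirling: ln((3n)!) = 3n ln(3n) − 3n + (1/2) ln(2π·3n) + O(1/n).
Expand 3n ln(3n) = 3n (ln n + ln 3) = 3n ln n + 3n ln 3.
Subtract 1n ln n: leading term is (3 − 1) n ln n = 2 n ln n. The next term is 3n ln 3 − 3n = 3(ln 3 − 1) n. Then the (1/2) ln(2π·3n) correction.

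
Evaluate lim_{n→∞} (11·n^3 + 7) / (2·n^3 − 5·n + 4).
lim = 11/2

For large n the leading n^3 terms dominate both numerator and denominator. Dividing top and bottom by n^3, every other term tends to 0, leaving 11/2.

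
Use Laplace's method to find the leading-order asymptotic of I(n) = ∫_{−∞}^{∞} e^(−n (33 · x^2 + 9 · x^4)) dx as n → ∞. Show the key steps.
I(n) ~ sqrt(π/(33n))

φ(x) = 33 · x^2 + 9 · x^4 has its unique global minimum at x* = 0 (since φ'(x) = 66x + 36x^3 = 0 only at x = 0 for real x with both coefficients positive, and φ → ∞ as |x| → ∞). At x* = 0, φ(0) = 0 and φ''(0) = 66. Laplace's method then gives
  I(n) ~ sqrt(2π / (n · φ''(0))) · e^(−n φ(0)) = sqrt(2π / (66n)) = sqrt(π/(33n)).
The 9 · x^4 term contributes only at subleading order (an O(1/n) relative correction).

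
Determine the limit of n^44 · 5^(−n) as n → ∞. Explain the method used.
lim = 0

Exponentials with base > 1 dominate every fixed polynomial: for any fixed c, n^c / 5^n → 0 as n → ∞ (e.g. by the ratio test, or by writing 5^n = e^(n ln 5) and noting e^(n ln 5) / n^c → ∞). Hence n^44 · 5^(−n) = n^44 / 5^n → 0.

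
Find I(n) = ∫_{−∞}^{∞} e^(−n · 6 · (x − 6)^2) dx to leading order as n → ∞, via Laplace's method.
I(n) = sqrt(π/(6n))

Here φ(x) = 6 · (x − 6)^2 has its unique minimum at x* = 6 with φ(x*) = 0 and φ''(x*) = 12. Laplace's method gives
  I(n) ~ e^(−n φ(x*)) · sqrt(2π / (n · φ''(x*))) = sqrt(2π / (12n)) = sqrt(π/(6n)).
This is exact: substituting u = (x − 6)·sqrt(6n) gives I(n) = (1/sqrt(6n)) ∫_{−∞}^{∞} e^(−u^2) du = sqrt(π/(6n)).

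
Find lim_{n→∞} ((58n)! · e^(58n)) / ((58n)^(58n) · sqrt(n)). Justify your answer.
lim = sqrt(2π·58)

Stirling: (58n)! ~ sqrt(2π·58n) · (58n/e)^(58n). Hence
  (58n)! · e^(58n) / (58n)^(58n) ~ sqrt(2π·58n).
Dividing by sqrt(n): sqrt(2π·58n) / sqrt(n) = sqrt(2π·58) · n^((1−1)/2), so the limit is sqrt(2π·58).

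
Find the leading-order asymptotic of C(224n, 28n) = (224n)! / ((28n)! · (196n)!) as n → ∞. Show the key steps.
C(224n, 28n) ~ (16777216/823543)^(28n) · sqrt(4/(7π·28n))

Write N = 28n. Apply Stirling to each factorial:
  (8N)! ~ sqrt(2π·8N) · (8N/e)^(8N),
  N! ~ sqrt(2π N) · (N/e)^N,
  (7N)! ~ sqrt(2π·7N) · (7N/e)^(7N).
The exponential factors combine to (8N)^(8N) / (N^N · (7N)^(7N)) = 8^(8N)/7^(7N) = (8^8/7^7)^N = (16777216/823543)^N.
The square-root prefactors combine to sqrt(2π·8N) / (sqrt(2π N)·sqrt(2π·7N)) = sqrt(8 / (2π·7·N)) = sqrt(4/(7π·28n)).
Substituting N = 28n: C(224n, 28n) ~ (16777216/823543)^(28n) · sqrt(4/(7π·28n)).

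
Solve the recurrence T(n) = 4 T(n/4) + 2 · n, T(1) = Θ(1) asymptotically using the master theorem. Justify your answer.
T(n) = Θ(n log n)

log_4 4 = 1, and f(n) = 2 · n = Θ(n^(log_4 4)). This is Case 2 of the master theorem: T(n) = Θ(f(n) · log n) = Θ(n log n).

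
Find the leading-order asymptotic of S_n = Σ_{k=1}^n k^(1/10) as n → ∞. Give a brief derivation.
S_n ~ (10/11) · n^(11/10)

Integral comparison: Σ_{k=1}^n k^(1/10) = ∫_0^n x^(1/10) dx + O(n^(1/10)). The integral is n^(1 + 1/10) / (1 + 1/10) = n^((1+10)/10) / ((1+10)/10) = (10/11) · n^(11/10).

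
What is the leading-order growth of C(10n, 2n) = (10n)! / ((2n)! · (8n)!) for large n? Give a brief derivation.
C(10n, 2n) ~ (3125/256)^(2n) · sqrt(5/(8π·2n))

Write N = 2n. Apply Stirling to each factorial:
  (5N)! ~ sqrt(2π·5N) · (5N/e)^(5N),
  N! ~ sqrt(2π N) · (N/e)^N,
  (4N)! ~ sqrt(2π·4N) · (4N/e)^(4N).
The exponential factors combine to (5N)^(5N) / (N^N · (4N)^(4N)) = 5^(5N)/4^(4N) = (5^5/4^4)^N = (3125/256)^N.
The square-root prefactors combine to sqrt(2π·5N) / (sqrt(2π N)·sqrt(2π·4N)) = sqrt(5 / (2π·4·N)) = sqrt(5/(8π·2n)).
Substituting N = 2n: C(10n, 2n) ~ (3125/256)^(2n) · sqrt(5/(8π·2n)).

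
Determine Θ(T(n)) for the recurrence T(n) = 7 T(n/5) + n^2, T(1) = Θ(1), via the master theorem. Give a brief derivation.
T(n) = Θ(n^2)

log_5 7 ≈ 1.209. f(n) = n^2 dominates n^(log_5 7) since 2 > 1.209, and the regularity condition a·f(n/b) = 7·(n/5)^2 = (7/25)·n^2 ≤ c·f(n) holds with c = 7/25 ≈ 0.28 < 1. So this is Case 3: T(n) = Θ(f(n)) = Θ(n^2).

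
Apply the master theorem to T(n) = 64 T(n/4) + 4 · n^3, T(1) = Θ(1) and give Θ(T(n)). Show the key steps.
T(n) = Θ(n^3 log n)

log_4 64 = 3, and f(n) = 4 · n^3 = Θ(n^(log_4 64)). This is Case 2 of the master theorem: T(n) = Θ(f(n) · log n) = Θ(n^3 log n).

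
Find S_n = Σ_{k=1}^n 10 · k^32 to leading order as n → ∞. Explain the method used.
S_n ~ 10 · n^33 / 33

By integral comparison (Euler-Maclaurin), Σ_{k=1}^n 10 · k^32 = 10 · ∫_0^n x^32 dx + O(n^32) = 10 · n^33/33 + O(n^32). (Equivalently, Faulhaber's formula gives the same leading term.)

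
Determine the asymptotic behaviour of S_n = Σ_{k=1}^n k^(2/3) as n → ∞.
S_n ~ (3/5) · n^(5/3)

Integral comparison: Σ_{k=1}^n k^(2/3) = ∫_0^n x^(2/3) dx + O(n^(2/3)). The integral is n^(1 + 2/3) / (1 + 2/3) = n^((2+3)/3) / ((2+3)/3) = (3/5) · n^(5/3).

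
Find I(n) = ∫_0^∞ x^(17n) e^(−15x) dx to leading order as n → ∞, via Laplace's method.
I(n) ~ (sqrt(2π·17n) / 15) · (17n/(15e))^(17n)

Write the integrand as exp(17n ln x − 15x) and set f(x) = 17n ln x − 15x. Then f'(x) = 17n/x − 15 = 0 at x* = 17n/15, and f''(x*) = −17n/x*^2 = −15^2/(17n). Laplace's method (interior maximum) gives
  I(n) ~ e^(f(x*)) · sqrt(2π / |f''(x*)|)
        = exp(17n ln(17n/15) − 17n) · sqrt(2π · 17n / 15^2)
        = (17n/15)^(17n) e^(−17n) · sqrt(2π·17n) / 15
        = (sqrt(2π·17n) / 15) · (17n/(15e))^(17n).
This matches Γ(17n+1)/15^(17n+1) with Stirling applied to Γ.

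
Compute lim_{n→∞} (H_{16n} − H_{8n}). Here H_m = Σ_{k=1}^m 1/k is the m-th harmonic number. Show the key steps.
lim = ln(16/8) = ln 2

Euler-Maclaurin gives H_m = ln m + γ + 1/(2m) + O(1/m^2). The γ and O(1/m) terms cancel in the difference:
  H_{16n} − H_{8n} = ln(16n) − ln(8n) + O(1/n) = ln(16/8) + O(1/n).
Hence the limit is ln(16/8) = ln 2.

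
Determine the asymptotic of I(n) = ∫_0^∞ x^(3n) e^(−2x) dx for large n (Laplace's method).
I(n) ~ (sqrt(2π·3n) / 2) · (3n/(2e))^(3n)

Write the integrand as exp(3n ln x − 2x) and set f(x) = 3n ln x − 2x. Then f'(x) = 3n/x − 2 = 0 at x* = 3n/2, and f''(x*) = −3n/x*^2 = −2^2/(3n). Laplace's method (interior maximum) gives
  I(n) ~ e^(f(x*)) · sqrt(2π / |f''(x*)|)
        = exp(3n ln(3n/2) − 3n) · sqrt(2π · 3n / 2^2)
        = (3n/2)^(3n) e^(−3n) · sqrt(2π·3n) / 2
        = (sqrt(2π·3n) / 2) · (3n/(2e))^(3n).
This matches Γ(3n+1)/2^(3n+1) with Stirling applied to Γ.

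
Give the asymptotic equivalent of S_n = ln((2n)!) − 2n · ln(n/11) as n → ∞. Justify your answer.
S_n ~ 2n · (ln 22 − 1) + O(ln n)

Stirling: ln((2n)!) = 2n ln(2n) − 2n + O(ln n).
  S_n = 2n ln(2n) − 2n − 2n ln(n/11) + O(ln n)
      = 2n ln(2n) − 2n ln n + 2n ln 11 − 2n + O(ln n)
      = 2n ln 2 + 2n ln 11 − 2n + O(ln n)
      = 2n (ln 22 − 1) + O(ln n).
Numerically ln(22) − 1 ≈ 2.0910.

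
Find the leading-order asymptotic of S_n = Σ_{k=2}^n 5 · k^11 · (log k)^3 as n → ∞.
S_n ~ 5 · n^12 · (log n)^3 / 12

By integral comparison, S_n = ∫_1^n 5 · x^11 · (log x)^3 dx + O(n^11 · (log n)^3). For the integral, the leading term of ∫_1^n x^11 (log x)^3 dx is n^12/12 · (log n)^3 (by repeated integration by parts; each step lowers the log-exponent and produces a relatively O(1/log n) correction). Hence S_n ~ 5 · n^12 · (log n)^3 / 12.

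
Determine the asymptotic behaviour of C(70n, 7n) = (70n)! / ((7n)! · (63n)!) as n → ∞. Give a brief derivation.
C(70n, 7n) ~ (10000000000/387420489)^(7n) · sqrt(5/(9π·7n))

Write N = 7n. Apply Stirling to each factorial:
  (10N)! ~ sqrt(2π·10N) · (10N/e)^(10N),
  N! ~ sqrt(2π N) · (N/e)^N,
  (9N)! ~ sqrt(2π·9N) · (9N/e)^(9N).
The exponential factors combine to (10N)^(10N) / (N^N · (9N)^(9N)) = 10^(10N)/9^(9N) = (10^10/9^9)^N = (10000000000/387420489)^N.
The square-root prefactors combine to sqrt(2π·10N) / (sqrt(2π N)·sqrt(2π·9N)) = sqrt(10 / (2π·9·N)) = sqrt(5/(9π·7n)).
Substituting N = 7n: C(70n, 7n) ~ (10000000000/387420489)^(7n) · sqrt(5/(9π·7n)).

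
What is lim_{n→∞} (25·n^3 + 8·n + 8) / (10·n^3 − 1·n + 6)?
lim = 25/10 = 5/2

For large n the leading n^3 terms dominate both numerator and denominator. Dividing top and bottom by n^3, every other term tends to 0, leaving 25/10 = 5/2.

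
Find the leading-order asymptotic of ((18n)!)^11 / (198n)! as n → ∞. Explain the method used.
((18n)!)^11/(198n)! ~ ((2π·18n)^(10/2) / sqrt(11)) · 11^(−11·18n)  →  0

Write N = 18n. Stirling: N! ~ sqrt(2π N)(N/e)^N and (11N)! ~ sqrt(2π·11N)·(11N/e)^(11N).
  (N!)^11/(11N)! ~ (2π N)^(11/2) (N/e)^(11N) / [sqrt(2π·11N) (11N/e)^(11N)]
     = (2π N)^(11/2) / sqrt(2π·11N) · (N/(11N))^(11N)
     = (2π N)^((11−1)/2) / sqrt(11) · 11^(−11N).
Since 11^11 > 1, the factor 11^(−11N) decays exponentially, so the ratio → 0. Substituting N = 18n gives the stated form.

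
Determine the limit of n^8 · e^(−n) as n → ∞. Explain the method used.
lim = 0

Exponentials with base > 1 dominate every fixed polynomial: for any fixed c, n^c / e^n → 0 as n → ∞ (e.g. by the ratio test, or since e^n grows faster than any power of n). Hence n^8 · e^(−n) = n^8 / e^n → 0.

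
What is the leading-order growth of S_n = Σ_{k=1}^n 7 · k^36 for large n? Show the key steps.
S_n ~ 7 · n^37 / 37

By integral comparison (Euler-Maclaurin), Σ_{k=1}^n 7 · k^36 = 7 · ∫_0^n x^36 dx + O(n^36) = 7 · n^37/37 + O(n^36). (Equivalently, Faulhaber's formula gives the same leading term.)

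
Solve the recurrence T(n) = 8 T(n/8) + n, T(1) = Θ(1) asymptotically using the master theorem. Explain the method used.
T(n) = Θ(n log n)

log_8 8 = 1, and f(n) = n = Θ(n^(log_8 8)). This is Case 2 of the master theorem: T(n) = Θ(f(n) · log n) = Θ(n log n).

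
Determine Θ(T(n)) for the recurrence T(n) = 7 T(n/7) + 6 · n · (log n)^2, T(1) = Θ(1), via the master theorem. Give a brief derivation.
T(n) = Θ(n · (log n)^3)

Here log_7 7 = 1 and f(n) = 6 · n · (log n)^2 = Θ(n^(log_7 7) · (log n)^2). This is the extended Case 2 of the master theorem (f matches the critical exponent up to log factors), giving T(n) = Θ(n^(log_7 7) · (log n)^(2+1)) = Θ(n · (log n)^3).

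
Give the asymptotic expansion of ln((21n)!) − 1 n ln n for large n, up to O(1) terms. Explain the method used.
ln((21n)!) − 1 n ln n = 20 n ln n + 21(ln 21 − 1) n + (1/2) ln(2π·21n) + O(1/n)

Stirling: ln((21n)!) = 21n ln(21n) − 21n + (1/2) ln(2π·21n) + O(1/n).
Expand 21n ln(21n) = 21n (ln n + ln 21) = 21n ln n + 21n ln 21.
Subtract 1n ln n: leading term is (21 − 1) n ln n = 20 n ln n. The next term is 21n ln 21 − 21n = 21(ln 21 − 1) n. Then the (1/2) ln(2π·21n) correction.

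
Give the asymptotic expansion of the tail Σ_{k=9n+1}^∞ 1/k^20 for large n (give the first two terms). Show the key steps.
Σ_{k>9n} 1/k^20 = 1/(19 · (9n)^19) − 1/(2 · (9n)^20) + O(1/(9n)^21)

Compare to the integral: ∫_{9n}^∞ x^(−20) dx = [−x^(−19)/19]_{9n}^∞ = 1/((20−1)·(9n)^19). The Euler-Maclaurin correction adds −f(9n)/2 = −1/(2·(9n)^20). Euler-Maclaurin then gives
  Σ_{k>9n} 1/k^20 = ∫_{9n}^∞ dx/x^20 − 1/(2·(9n)^20) + O(1/(9n)^21).
(Equivalently this is ζ(20) − Σ_{k≤9n} 1/k^20.)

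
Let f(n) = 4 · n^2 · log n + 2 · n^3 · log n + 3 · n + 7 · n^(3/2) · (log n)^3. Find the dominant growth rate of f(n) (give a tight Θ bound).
f(n) ∈ Θ(n^3 · log n)

Compare the terms by growth order. For large n, n^a · (log n)^b dominates n^a' · (log n)^b' iff a > a', or (a = a' and b > b'). Ranking the 4 terms shows the dominant one is 2 · n^3 · log n. Hence f(n) ∈ Θ(n^3 · log n).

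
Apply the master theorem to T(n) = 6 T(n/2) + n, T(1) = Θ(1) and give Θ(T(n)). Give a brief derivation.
T(n) = Θ(n^(log_2 6))

Master theorem: compare f(n) = n to n^(log_2 6) where log_2 6 ≈ 2.585. Since 1 < log_2 6, we have f(n) = O(n^(log_2 6 − ε)) for some ε > 0 — Case 1. Hence T(n) = Θ(n^(log_2 6)).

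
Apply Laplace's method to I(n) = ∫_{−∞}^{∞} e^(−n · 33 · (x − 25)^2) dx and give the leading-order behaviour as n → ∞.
I(n) = sqrt(π/(33n))

Here φ(x) = 33 · (x − 25)^2 has its unique minimum at x* = 25 with φ(x*) = 0 and φ''(x*) = 66. Laplace's method gives
  I(n) ~ e^(−n φ(x*)) · sqrt(2π / (n · φ''(x*))) = sqrt(2π / (66n)) = sqrt(π/(33n)).
This is exact: substituting u = (x − 25)·sqrt(33n) gives I(n) = (1/sqrt(33n)) ∫_{−∞}^{∞} e^(−u^2) du = sqrt(π/(33n)).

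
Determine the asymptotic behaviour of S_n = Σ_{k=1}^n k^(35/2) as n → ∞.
S_n ~ (2/37) · n^(37/2)

Integral comparison: Σ_{k=1}^n k^(35/2) = ∫_0^n x^(35/2) dx + O(n^(35/2)). The integral is n^(1 + 35/2) / (1 + 35/2) = n^((35+2)/2) / ((35+2)/2) = (2/37) · n^(37/2).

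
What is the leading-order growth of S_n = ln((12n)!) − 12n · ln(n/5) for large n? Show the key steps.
S_n ~ 12n · (ln 60 − 1) + O(ln n)

Stirling: ln((12n)!) = 12n ln(12n) − 12n + O(ln n).
  S_n = 12n ln(12n) − 12n − 12n ln(n/5) + O(ln n)
      = 12n ln(12n) − 12n ln n + 12n ln 5 − 12n + O(ln n)
      = 12n ln 12 + 12n ln 5 − 12n + O(ln n)
      = 12n (ln 60 − 1) + O(ln n).
Numerically ln(60) − 1 ≈ 3.0943.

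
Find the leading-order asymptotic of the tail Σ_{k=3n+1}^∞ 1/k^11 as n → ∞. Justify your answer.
Σ_{k>3n} 1/k^11 ~ 1/(10 · (3n)^10)

Compare to the integral: ∫_{3n}^∞ x^(−11) dx = [−x^(−10)/10]_{3n}^∞ = 1/((11−1)·(3n)^10). Euler-Maclaurin then gives
  Σ_{k>3n} 1/k^11 = ∫_{3n}^∞ dx/x^11 − 1/(2·(3n)^11) + O(1/(3n)^12).
(Equivalently this is ζ(11) − Σ_{k≤3n} 1/k^11.)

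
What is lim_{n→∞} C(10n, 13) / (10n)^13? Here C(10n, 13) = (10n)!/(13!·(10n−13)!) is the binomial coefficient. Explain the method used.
lim = 1/13! = 1/6227020800

With N = 10n → ∞: C(N, 13) / N^13 = [N(N−1)…(N−12)] / (13! · N^13) = (1/13!) · 1 · (1 − 1/(10n)) · … · (1 − 12/(10n)). Each factor → 1 as N → ∞, so the limit is 1/13! = 1/6227020800.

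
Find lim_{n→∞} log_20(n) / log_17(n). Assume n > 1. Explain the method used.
lim = ln(17) / ln(20) = log_20(17)

Change of base: log_20(n) = ln n / ln 20 and log_17(n) = ln n / ln 17. The ratio is (ln n / ln 20) · (ln 17 / ln n) = ln 17 / ln 20, a constant independent of n. So the limit is ln 17 / ln 20 = log_20(17).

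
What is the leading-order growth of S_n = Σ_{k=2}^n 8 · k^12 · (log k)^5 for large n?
S_n ~ 8 · n^13 · (log n)^5 / 13

By integral comparison, S_n = ∫_1^n 8 · x^12 · (log x)^5 dx + O(n^12 · (log n)^5). For the integral, the leading term of ∫_1^n x^12 (log x)^5 dx is n^13/13 · (log n)^5 (by repeated integration by parts; each step lowers the log-exponent and produces a relatively O(1/log n) correction). Hence S_n ~ 8 · n^13 · (log n)^5 / 13.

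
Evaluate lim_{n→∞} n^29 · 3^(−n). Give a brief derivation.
lim = 0

Exponentials with base > 1 dominate every fixed polynomial: for any fixed c, n^c / 3^n → 0 as n → ∞ (e.g. by the ratio test, or by writing 3^n = e^(n ln 3) and noting e^(n ln 3) / n^c → ∞). Hence n^29 · 3^(−n) = n^29 / 3^n → 0.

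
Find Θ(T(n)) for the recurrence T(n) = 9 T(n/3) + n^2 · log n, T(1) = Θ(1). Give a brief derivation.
T(n) = Θ(n^2 · (log n)^2)

Here log_3 9 = 2 and f(n) = n^2 · log n = Θ(n^(log_3 9) · (log n)^1). This is the extended Case 2 of the master theorem (f matches the critical exponent up to log factors), giving T(n) = Θ(n^(log_3 9) · (log n)^(1+1)) = Θ(n^2 · (log n)^2).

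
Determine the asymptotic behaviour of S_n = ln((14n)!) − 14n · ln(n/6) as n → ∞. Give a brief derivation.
S_n ~ 14n · (ln 84 − 1) + O(ln n)

Stirling: ln((14n)!) = 14n ln(14n) − 14n + O(ln n).
  S_n = 14n ln(14n) − 14n − 14n ln(n/6) + O(ln n)
      = 14n ln(14n) − 14n ln n + 14n ln 6 − 14n + O(ln n)
      = 14n ln 14 + 14n ln 6 − 14n + O(ln n)
      = 14n (ln 84 − 1) + O(ln n).
Numerically ln(84) − 1 ≈ 3.4308.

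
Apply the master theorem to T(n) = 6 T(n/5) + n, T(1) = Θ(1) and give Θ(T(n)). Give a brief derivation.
T(n) = Θ(n^(log_5 6))

Master theorem: compare f(n) = n to n^(log_5 6) where log_5 6 ≈ 1.113. Since 1 < log_5 6, we have f(n) = O(n^(log_5 6 − ε)) for some ε > 0 — Case 1. Hence T(n) = Θ(n^(log_5 6)).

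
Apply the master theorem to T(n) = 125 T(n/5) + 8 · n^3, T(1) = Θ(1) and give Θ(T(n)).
T(n) = Θ(n^3 log n)

log_5 125 = 3, and f(n) = 8 · n^3 = Θ(n^(log_5 125)). This is Case 2 of the master theorem: T(n) = Θ(f(n) · log n) = Θ(n^3 log n).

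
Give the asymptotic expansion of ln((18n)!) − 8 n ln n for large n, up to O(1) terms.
ln((18n)!) − 8 n ln n = 10 n ln n + 18(ln 18 − 1) n + (1/2) ln(2π·18n) + O(1/n)

Stirling: ln((18n)!) = 18n ln(18n) − 18n + (1/2) ln(2π·18n) + O(1/n).
Expand 18n ln(18n) = 18n (ln n + ln 18) = 18n ln n + 18n ln 18.
Subtract 8n ln n: leading term is (18 − 8) n ln n = 10 n ln n. The next term is 18n ln 18 − 18n = 18(ln 18 − 1) n. Then the (1/2) ln(2π·18n) correction.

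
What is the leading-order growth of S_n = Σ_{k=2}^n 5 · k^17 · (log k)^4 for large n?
S_n ~ 5 · n^18 · (log n)^4 / 18

By integral comparison, S_n = ∫_1^n 5 · x^17 · (log x)^4 dx + O(n^17 · (log n)^4). For the integral, the leading term of ∫_1^n x^17 (log x)^4 dx is n^18/18 · (log n)^4 (by repeated integration by parts; each step lowers the log-exponent and produces a relatively O(1/log n) correction). Hence S_n ~ 5 · n^18 · (log n)^4 / 18.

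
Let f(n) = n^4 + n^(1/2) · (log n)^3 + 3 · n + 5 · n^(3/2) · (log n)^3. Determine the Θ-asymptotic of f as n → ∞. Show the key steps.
f(n) ∈ Θ(n^4)

Compare the terms by growth order. For large n, n^a · (log n)^b dominates n^a' · (log n)^b' iff a > a', or (a = a' and b > b'). Ranking the 4 terms shows the dominant one is n^4. Hence f(n) ∈ Θ(n^4).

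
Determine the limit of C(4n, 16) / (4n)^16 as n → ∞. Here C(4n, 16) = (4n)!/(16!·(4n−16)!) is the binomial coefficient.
lim = 1/16! = 1/20922789888000

With N = 4n → ∞: C(N, 16) / N^16 = [N(N−1)…(N−15)] / (16! · N^16) = (1/16!) · 1 · (1 − 1/(4n)) · … · (1 − 15/(4n)). Each factor → 1 as N → ∞, so the limit is 1/16! = 1/20922789888000.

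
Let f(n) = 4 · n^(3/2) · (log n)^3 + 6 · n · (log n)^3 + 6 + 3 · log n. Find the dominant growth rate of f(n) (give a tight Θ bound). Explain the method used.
f(n) ∈ Θ(n^(3/2) · (log n)^3)

Compare the terms by growth order. For large n, n^a · (log n)^b dominates n^a' · (log n)^b' iff a > a', or (a = a' and b > b'). Ranking the 4 terms shows the dominant one is 4 · n^(3/2) · (log n)^3. Hence f(n) ∈ Θ(n^(3/2) · (log n)^3).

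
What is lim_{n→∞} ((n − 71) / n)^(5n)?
lim = e^(−355)

Rewrite as (1 − 71/n)^(5n). By the standard limit (1 + x/n)^n → e^x, we have (1 − 71/n)^n → e^(−71), and raising to the 5th power gives e^(−355).
More precisely, ln[(1 − 71/n)^(5n)] = 5n · ln(1 − 71/n) = 5n · (-71/n + O(1/n^2)) = -355 + O(1/n) → -355.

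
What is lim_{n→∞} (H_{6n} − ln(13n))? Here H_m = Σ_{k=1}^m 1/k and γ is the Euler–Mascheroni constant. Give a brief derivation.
lim = ln(6/13) + γ

By Euler-Maclaurin, H_m = ln m + γ + O(1/m). So
  H_{6n} − ln(13n) = ln(6n) + γ − ln(13n) + O(1/n)
                       = ln(6/13) + γ + O(1/n).
Hence the limit is ln(6/13) + γ.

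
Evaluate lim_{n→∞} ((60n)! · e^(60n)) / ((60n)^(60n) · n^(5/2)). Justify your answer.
lim = 0

Stirling: (60n)! ~ sqrt(2π·60n) · (60n/e)^(60n). Hence
  (60n)! · e^(60n) / (60n)^(60n) ~ sqrt(2π·60n).
Dividing by n^(5/2): sqrt(2π·60n) / n^(5/2) = sqrt(2π·60) · n^((1−5)/2), so the expression behaves like sqrt(2π·60) · n^((1−5)/2) → 0.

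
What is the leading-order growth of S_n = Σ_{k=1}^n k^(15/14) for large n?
S_n ~ (14/29) · n^(29/14)

Integral comparison: Σ_{k=1}^n k^(15/14) = ∫_0^n x^(15/14) dx + O(n^(15/14)). The integral is n^(1 + 15/14) / (1 + 15/14) = n^((15+14)/14) / ((15+14)/14) = (14/29) · n^(29/14).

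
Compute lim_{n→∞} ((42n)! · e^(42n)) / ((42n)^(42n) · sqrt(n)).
lim = sqrt(2π·42)

Stirling: (42n)! ~ sqrt(2π·42n) · (42n/e)^(42n). Hence
  (42n)! · e^(42n) / (42n)^(42n) ~ sqrt(2π·42n).
Dividing by sqrt(n): sqrt(2π·42n) / sqrt(n) = sqrt(2π·42) · n^((1−1)/2), so the limit is sqrt(2π·42).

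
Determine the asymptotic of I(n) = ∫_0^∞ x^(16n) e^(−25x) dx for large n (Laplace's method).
I(n) ~ (sqrt(2π·16n) / 25) · (16n/(25e))^(16n)

Write the integrand as exp(16n ln x − 25x) and set f(x) = 16n ln x − 25x. Then f'(x) = 16n/x − 25 = 0 at x* = 16n/25, and f''(x*) = −16n/x*^2 = −25^2/(16n). Laplace's method (interior maximum) gives
  I(n) ~ e^(f(x*)) · sqrt(2π / |f''(x*)|)
        = exp(16n ln(16n/25) − 16n) · sqrt(2π · 16n / 25^2)
        = (16n/25)^(16n) e^(−16n) · sqrt(2π·16n) / 25
        = (sqrt(2π·16n) / 25) · (16n/(25e))^(16n).
This matches Γ(16n+1)/25^(16n+1) with Stirling applied to Γ.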